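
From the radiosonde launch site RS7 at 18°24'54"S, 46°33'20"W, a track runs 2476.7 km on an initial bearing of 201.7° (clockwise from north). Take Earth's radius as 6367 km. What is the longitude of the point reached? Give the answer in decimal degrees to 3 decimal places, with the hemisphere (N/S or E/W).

RS7: φ = -18.41500°, λ = -46.55556°
δ = d/R = 2476.7/6367 = 0.388990 rad
φ₂ = arcsin(sin φ₁ cos δ + cos φ₁ sin δ cos θ)
   = arcsin(-0.31590·0.92529 + 0.94879·0.37925·-0.92913) = -38.80199°
λ₂ = λ₁ + atan2(sin θ sin δ cos φ₁, cos δ − sin φ₁ sin φ₂) = -56.92166°

56.922°W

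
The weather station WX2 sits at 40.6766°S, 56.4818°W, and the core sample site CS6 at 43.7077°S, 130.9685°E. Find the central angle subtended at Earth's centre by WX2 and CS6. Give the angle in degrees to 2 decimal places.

95.35°

Δφ = -3.0311°,  Δλ = -172.5497°
a = sin²(Δφ/2) + cos φ₁ cos φ₂ sin²(Δλ/2) = 0.546614
c = 2·arcsin(√a) = 1.664159 rad = 95.3493°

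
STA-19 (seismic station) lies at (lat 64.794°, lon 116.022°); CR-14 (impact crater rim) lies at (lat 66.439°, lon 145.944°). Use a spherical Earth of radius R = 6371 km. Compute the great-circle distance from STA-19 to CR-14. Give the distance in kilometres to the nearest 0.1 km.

Δφ = 1.6450°,  Δλ = 29.9220°
a = sin²(Δφ/2) + cos φ₁ cos φ₂ sin²(Δλ/2) = 0.011552
c = 2·arcsin(√a) = 0.215373 rad = 12.3400°
d = R·c = 6371 × 0.215373 = 1372.1 km

1372.1 km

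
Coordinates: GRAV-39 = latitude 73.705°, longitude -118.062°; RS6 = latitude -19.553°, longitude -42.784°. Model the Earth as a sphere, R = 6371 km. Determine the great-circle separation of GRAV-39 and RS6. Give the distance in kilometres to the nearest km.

11644 km

Δφ = -93.2580°,  Δλ = 75.2780°
a = sin²(Δφ/2) + cos φ₁ cos φ₂ sin²(Δλ/2) = 0.627021
c = 2·arcsin(√a) = 1.827654 rad = 104.7168°
d = R·c = 6371 × 1.827654 = 11644.0 km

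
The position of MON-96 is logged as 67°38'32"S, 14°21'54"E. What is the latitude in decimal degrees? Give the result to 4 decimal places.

67.6422°S

67° + 38′/60 + 32″/3600 = 67 + 0.63333 + 0.00889 = 67.6422°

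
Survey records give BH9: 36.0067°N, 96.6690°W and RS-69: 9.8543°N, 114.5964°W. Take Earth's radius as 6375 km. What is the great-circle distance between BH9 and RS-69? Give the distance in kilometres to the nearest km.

3427 km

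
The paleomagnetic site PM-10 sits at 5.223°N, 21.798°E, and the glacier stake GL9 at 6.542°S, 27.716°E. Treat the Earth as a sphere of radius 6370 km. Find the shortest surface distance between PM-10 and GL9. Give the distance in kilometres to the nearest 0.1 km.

1463.6 km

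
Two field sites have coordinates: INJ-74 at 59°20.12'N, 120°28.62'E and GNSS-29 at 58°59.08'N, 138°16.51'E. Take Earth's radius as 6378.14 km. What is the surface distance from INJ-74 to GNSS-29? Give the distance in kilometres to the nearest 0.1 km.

INJ-74: φ = +59.33533°, λ = +120.47700°
GNSS-29: φ = +58.98467°, λ = +138.27517°
Δφ = -0.3507°,  Δλ = 17.7982°
a = sin²(Δφ/2) + cos φ₁ cos φ₂ sin²(Δλ/2) = 0.006298
c = 2·arcsin(√a) = 0.158888 rad = 9.1036°
d = R·c = 6378.14 × 0.158888 = 1013.4 km

1013.4 km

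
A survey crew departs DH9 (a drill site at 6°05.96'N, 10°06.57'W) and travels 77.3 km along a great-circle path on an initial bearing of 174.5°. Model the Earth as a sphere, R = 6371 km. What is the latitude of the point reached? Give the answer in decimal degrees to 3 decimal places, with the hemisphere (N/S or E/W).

5.407°N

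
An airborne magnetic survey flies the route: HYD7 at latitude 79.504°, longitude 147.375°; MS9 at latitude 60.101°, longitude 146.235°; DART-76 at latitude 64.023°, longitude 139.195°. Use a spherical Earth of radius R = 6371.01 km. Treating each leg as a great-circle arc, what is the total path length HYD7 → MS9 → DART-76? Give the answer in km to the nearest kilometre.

HYD7→MS9: c = 0.338700 rad, d = 2157.86 km
MS9→DART-76: c = 0.089338 rad, d = 569.17 km
Total = 2157.86 + 569.17 = 2727.04 km

2727 km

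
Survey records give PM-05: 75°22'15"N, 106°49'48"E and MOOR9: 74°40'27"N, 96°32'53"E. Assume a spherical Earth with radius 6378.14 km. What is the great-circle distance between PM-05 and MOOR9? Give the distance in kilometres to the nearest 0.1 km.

PM-05: φ = +75.37083°, λ = +106.83000°
MOOR9: φ = +74.67417°, λ = +96.54806°
Δφ = -0.6967°,  Δλ = -10.2819°
a = sin²(Δφ/2) + cos φ₁ cos φ₂ sin²(Δλ/2) = 0.000573
c = 2·arcsin(√a) = 0.047877 rad = 2.7432°
d = R·c = 6378.14 × 0.047877 = 305.4 km

305.4 km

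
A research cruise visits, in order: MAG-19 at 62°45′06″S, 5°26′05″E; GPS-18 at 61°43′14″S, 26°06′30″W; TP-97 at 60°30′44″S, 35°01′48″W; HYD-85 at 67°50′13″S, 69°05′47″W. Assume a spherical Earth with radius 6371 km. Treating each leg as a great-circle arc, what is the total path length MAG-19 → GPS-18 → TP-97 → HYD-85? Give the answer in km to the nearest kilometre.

MAG-19: φ = -62.75167°, λ = +5.43472°
GPS-18: φ = -61.72056°, λ = -26.10833°
TP-97: φ = -60.51222°, λ = -35.03000°
HYD-85: φ = -67.83694°, λ = -69.09639°
MAG-19→GPS-18: c = 0.254504 rad, d = 1621.45 km
GPS-18→TP-97: c = 0.078044 rad, d = 497.22 km
TP-97→HYD-85: c = 0.283892 rad, d = 1808.68 km
Total = 1621.45 + 497.22 + 1808.68 = 3927.35 km

3927 km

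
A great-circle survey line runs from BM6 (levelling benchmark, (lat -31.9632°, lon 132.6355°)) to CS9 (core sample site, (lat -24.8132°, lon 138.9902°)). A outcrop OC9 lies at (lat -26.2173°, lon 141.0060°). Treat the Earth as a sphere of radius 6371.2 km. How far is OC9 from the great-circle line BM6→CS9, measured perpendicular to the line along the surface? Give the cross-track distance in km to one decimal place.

255.4 km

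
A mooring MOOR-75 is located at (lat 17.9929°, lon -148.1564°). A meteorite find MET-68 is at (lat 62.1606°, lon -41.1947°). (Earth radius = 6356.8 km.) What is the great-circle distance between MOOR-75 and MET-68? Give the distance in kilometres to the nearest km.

9069 km

Δφ = 44.1677°,  Δλ = 106.9617°
a = sin²(Δφ/2) + cos φ₁ cos φ₂ sin²(Δλ/2) = 0.428214
c = 2·arcsin(√a) = 1.426726 rad = 81.7454°
d = R·c = 6356.8 × 1.426726 = 9069.4 km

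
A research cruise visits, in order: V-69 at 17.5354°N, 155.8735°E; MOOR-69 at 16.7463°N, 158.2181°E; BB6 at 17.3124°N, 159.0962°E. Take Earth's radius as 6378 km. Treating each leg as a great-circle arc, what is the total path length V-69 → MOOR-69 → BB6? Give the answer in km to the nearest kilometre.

377 km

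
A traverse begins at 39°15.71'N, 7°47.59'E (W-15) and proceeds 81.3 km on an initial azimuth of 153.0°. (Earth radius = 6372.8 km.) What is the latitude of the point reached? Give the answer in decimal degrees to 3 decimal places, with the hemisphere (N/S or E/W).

W-15: φ = +39.26183°, λ = +7.79317°
δ = d/R = 81.3/6372.8 = 0.012757 rad
φ₂ = arcsin(sin φ₁ cos δ + cos φ₁ sin δ cos θ)
   = arcsin(0.63287·0.99992 + 0.77426·0.01276·-0.89101) = 38.60978°
λ₂ = λ₁ + atan2(sin θ sin δ cos φ₁, cos δ − sin φ₁ sin φ₂) = 8.21783°

38.610°N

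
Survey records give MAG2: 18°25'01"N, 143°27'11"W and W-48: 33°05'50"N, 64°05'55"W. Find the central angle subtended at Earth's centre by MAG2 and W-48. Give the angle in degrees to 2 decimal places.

MAG2: φ = +18.41694°, λ = -143.45306°
W-48: φ = +33.09722°, λ = -64.09861°
Δφ = 14.6803°,  Δλ = 79.3544°
a = sin²(Δφ/2) + cos φ₁ cos φ₂ sin²(Δλ/2) = 0.340325
c = 2·arcsin(√a) = 1.245753 rad = 71.3764°

71.38°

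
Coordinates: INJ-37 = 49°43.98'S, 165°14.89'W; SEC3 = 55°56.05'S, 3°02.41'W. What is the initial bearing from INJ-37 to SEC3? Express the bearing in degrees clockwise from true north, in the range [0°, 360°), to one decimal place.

169.7°

INJ-37: φ = -49.73300°, λ = -165.24817°
SEC3: φ = -55.93417°, λ = -3.04017°
Δλ = 162.2080°
y = sin Δλ · cos φ₂ = 0.171159
x = cos φ₁ sin φ₂ − sin φ₁ cos φ₂ cos Δλ = -0.942404
θ = atan2(y, x) = 169.7062° → 169.7062° (mod 360°)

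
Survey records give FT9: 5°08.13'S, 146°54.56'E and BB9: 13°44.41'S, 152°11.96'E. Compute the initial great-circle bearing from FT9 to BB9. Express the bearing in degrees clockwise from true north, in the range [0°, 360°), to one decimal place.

FT9: φ = -5.13550°, λ = +146.90933°
BB9: φ = -13.74017°, λ = +152.19933°
Δλ = 5.2900°
y = sin Δλ · cos φ₂ = 0.089558
x = cos φ₁ sin φ₂ − sin φ₁ cos φ₂ cos Δλ = -0.149986
θ = atan2(y, x) = 149.1581° → 149.1581° (mod 360°)

149.2°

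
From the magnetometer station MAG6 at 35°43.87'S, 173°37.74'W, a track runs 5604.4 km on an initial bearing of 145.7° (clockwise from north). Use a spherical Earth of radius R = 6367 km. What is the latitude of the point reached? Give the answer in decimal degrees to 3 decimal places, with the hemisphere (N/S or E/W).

62.740°S

MAG6: φ = -35.73117°, λ = -173.62900°
δ = d/R = 5604.4/6367 = 0.880226 rad
φ₂ = arcsin(sin φ₁ cos δ + cos φ₁ sin δ cos θ)
   = arcsin(-0.58398·0.63698 + 0.81177·0.77088·-0.82610) = -62.73991°
λ₂ = λ₁ + atan2(sin θ sin δ cos φ₁, cos δ − sin φ₁ sin φ₂) = -102.10868°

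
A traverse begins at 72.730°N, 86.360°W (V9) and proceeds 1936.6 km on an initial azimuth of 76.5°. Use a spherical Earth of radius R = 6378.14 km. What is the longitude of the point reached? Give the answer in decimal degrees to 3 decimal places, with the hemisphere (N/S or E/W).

33.053°W

δ = d/R = 1936.6/6378.14 = 0.303631 rad
φ₂ = arcsin(sin φ₁ cos δ + cos φ₁ sin δ cos θ)
   = arcsin(0.95492·0.95426 + 0.29687·0.29899·0.23345) = 68.74194°
λ₂ = λ₁ + atan2(sin θ sin δ cos φ₁, cos δ − sin φ₁ sin φ₂) = -33.05293°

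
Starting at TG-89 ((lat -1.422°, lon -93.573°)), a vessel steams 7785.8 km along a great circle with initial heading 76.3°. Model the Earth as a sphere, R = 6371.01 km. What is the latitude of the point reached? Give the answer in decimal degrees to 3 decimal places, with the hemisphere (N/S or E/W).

12.359°N

δ = d/R = 7785.8/6371.01 = 1.222067 rad
φ₂ = arcsin(sin φ₁ cos δ + cos φ₁ sin δ cos θ)
   = arcsin(-0.02482·0.34170 + 0.99969·0.93981·0.23684) = 12.35886°
λ₂ = λ₁ + atan2(sin θ sin δ cos φ₁, cos δ − sin φ₁ sin φ₂) = -24.38835°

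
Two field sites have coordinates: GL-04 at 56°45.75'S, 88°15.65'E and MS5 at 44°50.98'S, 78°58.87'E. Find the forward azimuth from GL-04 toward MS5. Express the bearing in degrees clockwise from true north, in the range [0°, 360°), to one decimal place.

GL-04: φ = -56.76250°, λ = +88.26083°
MS5: φ = -44.84967°, λ = +78.98117°
Δλ = -9.2797°
y = sin Δλ · cos φ₂ = -0.114322
x = cos φ₁ sin φ₂ − sin φ₁ cos φ₂ cos Δλ = 0.198663
θ = atan2(y, x) = -29.9186° → 330.0814° (mod 360°)

330.1°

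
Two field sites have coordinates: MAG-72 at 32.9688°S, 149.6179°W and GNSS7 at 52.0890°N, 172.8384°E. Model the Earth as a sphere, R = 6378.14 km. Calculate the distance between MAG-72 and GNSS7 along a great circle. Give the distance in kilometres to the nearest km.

Δφ = 85.0578°,  Δλ = -37.5437°
a = sin²(Δφ/2) + cos φ₁ cos φ₂ sin²(Δλ/2) = 0.510307
c = 2·arcsin(√a) = 1.591411 rad = 91.1811°
d = R·c = 6378.14 × 1.591411 = 10150.2 km

10150 km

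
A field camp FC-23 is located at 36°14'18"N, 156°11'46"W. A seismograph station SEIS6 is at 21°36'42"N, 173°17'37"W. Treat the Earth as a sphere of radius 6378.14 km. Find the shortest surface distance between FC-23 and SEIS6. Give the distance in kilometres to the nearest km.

FC-23: φ = +36.23833°, λ = -156.19611°
SEIS6: φ = +21.61167°, λ = -173.29361°
Δφ = -14.6267°,  Δλ = -17.0975°
a = sin²(Δφ/2) + cos φ₁ cos φ₂ sin²(Δλ/2) = 0.032774
c = 2·arcsin(√a) = 0.364079 rad = 20.8602°
d = R·c = 6378.14 × 0.364079 = 2322.1 km

2322 km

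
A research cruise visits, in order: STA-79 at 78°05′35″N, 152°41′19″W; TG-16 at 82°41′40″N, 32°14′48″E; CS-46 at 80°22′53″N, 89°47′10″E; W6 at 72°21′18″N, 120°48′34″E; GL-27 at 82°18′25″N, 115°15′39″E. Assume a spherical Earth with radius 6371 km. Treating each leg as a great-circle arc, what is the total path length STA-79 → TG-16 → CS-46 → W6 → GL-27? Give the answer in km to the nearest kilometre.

5357 km

STA-79: φ = +78.09306°, λ = -152.68861°
TG-16: φ = +82.69444°, λ = +32.24667°
CS-46: φ = +80.38139°, λ = +89.78611°
W6: φ = +72.35500°, λ = +120.80944°
GL-27: φ = +82.30694°, λ = +115.26083°
STA-79→TG-16: c = 0.335026 rad, d = 2134.45 km
TG-16→CS-46: c = 0.146131 rad, d = 931.00 km
CS-46→W6: c = 0.184876 rad, d = 1177.84 km
W6→GL-27: c = 0.174791 rad, d = 1113.59 km
Total = 2134.45 + 931.00 + 1177.84 + 1113.59 = 5356.89 km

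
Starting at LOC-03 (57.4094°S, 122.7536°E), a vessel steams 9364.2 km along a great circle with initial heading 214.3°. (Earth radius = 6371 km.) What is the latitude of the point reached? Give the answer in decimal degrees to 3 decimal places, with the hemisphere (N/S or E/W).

31.846°S

δ = d/R = 9364.2/6371 = 1.469816 rad
φ₂ = arcsin(sin φ₁ cos δ + cos φ₁ sin δ cos θ)
   = arcsin(-0.84254·0.10081 + 0.53863·0.99491·-0.82610) = -31.84560°
λ₂ = λ₁ + atan2(sin θ sin δ cos φ₁, cos δ − sin φ₁ sin φ₂) = -15.94625°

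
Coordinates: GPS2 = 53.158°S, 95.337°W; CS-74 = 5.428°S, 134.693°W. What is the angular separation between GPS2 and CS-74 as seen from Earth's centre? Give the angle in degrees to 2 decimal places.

57.50°

Δφ = 47.7300°,  Δλ = -39.3560°
a = sin²(Δφ/2) + cos φ₁ cos φ₂ sin²(Δλ/2) = 0.231372
c = 2·arcsin(√a) = 1.003616 rad = 57.5030°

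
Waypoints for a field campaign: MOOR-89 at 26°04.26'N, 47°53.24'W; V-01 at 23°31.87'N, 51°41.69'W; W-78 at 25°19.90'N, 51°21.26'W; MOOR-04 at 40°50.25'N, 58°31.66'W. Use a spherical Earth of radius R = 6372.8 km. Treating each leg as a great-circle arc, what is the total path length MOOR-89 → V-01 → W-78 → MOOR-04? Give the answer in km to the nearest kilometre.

MOOR-89: φ = +26.07100°, λ = -47.88733°
V-01: φ = +23.53117°, λ = -51.69483°
W-78: φ = +25.33167°, λ = -51.35433°
MOOR-04: φ = +40.83750°, λ = -58.52767°
MOOR-89→V-01: c = 0.074852 rad, d = 477.02 km
V-01→W-78: c = 0.031887 rad, d = 203.21 km
W-78→MOOR-04: c = 0.289975 rad, d = 1847.95 km
Total = 477.02 + 203.21 + 1847.95 = 2528.18 km

2528 km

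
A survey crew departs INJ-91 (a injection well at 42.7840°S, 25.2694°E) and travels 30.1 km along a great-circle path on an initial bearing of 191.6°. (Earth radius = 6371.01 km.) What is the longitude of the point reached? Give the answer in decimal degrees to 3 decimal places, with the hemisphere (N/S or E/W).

25.195°E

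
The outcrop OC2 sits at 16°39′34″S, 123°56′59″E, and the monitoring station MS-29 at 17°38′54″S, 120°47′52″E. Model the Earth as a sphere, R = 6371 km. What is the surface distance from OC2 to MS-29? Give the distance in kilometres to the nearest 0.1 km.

352.5 km

OC2: φ = -16.65944°, λ = +123.94972°
MS-29: φ = -17.64833°, λ = +120.79778°
Δφ = -0.9889°,  Δλ = -3.1519°
a = sin²(Δφ/2) + cos φ₁ cos φ₂ sin²(Δλ/2) = 0.000765
c = 2·arcsin(√a) = 0.055324 rad = 3.1699°
d = R·c = 6371 × 0.055324 = 352.5 km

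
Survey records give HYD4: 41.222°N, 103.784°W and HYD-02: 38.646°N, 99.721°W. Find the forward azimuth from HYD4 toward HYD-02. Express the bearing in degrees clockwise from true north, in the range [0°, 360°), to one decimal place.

Δλ = 4.0630°
y = sin Δλ · cos φ₂ = 0.055338
x = cos φ₁ sin φ₂ − sin φ₁ cos φ₂ cos Δλ = -0.043651
θ = atan2(y, x) = 128.2667° → 128.2667° (mod 360°)

128.3°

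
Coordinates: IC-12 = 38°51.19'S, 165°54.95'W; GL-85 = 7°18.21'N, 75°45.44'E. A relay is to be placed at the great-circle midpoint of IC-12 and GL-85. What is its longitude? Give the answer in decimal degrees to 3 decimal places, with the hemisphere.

123.521°E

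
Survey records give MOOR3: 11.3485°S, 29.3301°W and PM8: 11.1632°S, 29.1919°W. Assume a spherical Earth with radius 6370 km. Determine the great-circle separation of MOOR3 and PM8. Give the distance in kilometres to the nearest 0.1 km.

Δφ = 0.1853°,  Δλ = 0.1382°
a = sin²(Δφ/2) + cos φ₁ cos φ₂ sin²(Δλ/2) = 0.000004
c = 2·arcsin(√a) = 0.004007 rad = 0.2296°
d = R·c = 6370 × 0.004007 = 25.5 km

25.5 km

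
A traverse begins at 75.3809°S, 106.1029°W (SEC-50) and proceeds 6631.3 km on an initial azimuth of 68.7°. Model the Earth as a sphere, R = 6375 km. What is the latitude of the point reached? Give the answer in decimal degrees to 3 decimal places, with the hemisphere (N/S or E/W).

δ = d/R = 6631.3/6375 = 1.040204 rad
φ₂ = arcsin(sin φ₁ cos δ + cos φ₁ sin δ cos θ)
   = arcsin(-0.96763·0.50604 + 0.25239·0.86251·0.36325) = -24.24160°
λ₂ = λ₁ + atan2(sin θ sin δ cos φ₁, cos δ − sin φ₁ sin φ₂) = -44.30310°

24.242°S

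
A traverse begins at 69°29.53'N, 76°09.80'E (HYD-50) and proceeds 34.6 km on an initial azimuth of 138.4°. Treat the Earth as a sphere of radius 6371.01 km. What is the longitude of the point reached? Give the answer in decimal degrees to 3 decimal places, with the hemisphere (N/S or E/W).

76.747°E

HYD-50: φ = +69.49217°, λ = +76.16333°
δ = d/R = 34.6/6371.01 = 0.005431 rad
φ₂ = arcsin(sin φ₁ cos δ + cos φ₁ sin δ cos θ)
   = arcsin(0.93662·0.99999 + 0.35034·0.00543·-0.74780) = 69.25849°
λ₂ = λ₁ + atan2(sin θ sin δ cos φ₁, cos δ − sin φ₁ sin φ₂) = 76.74668°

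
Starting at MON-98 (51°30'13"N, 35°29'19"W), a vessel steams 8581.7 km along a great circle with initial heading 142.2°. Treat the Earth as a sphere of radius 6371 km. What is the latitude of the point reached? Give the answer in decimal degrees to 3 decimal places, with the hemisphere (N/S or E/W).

MON-98: φ = +51.50361°, λ = -35.48861°
δ = d/R = 8581.7/6371 = 1.346994 rad
φ₂ = arcsin(sin φ₁ cos δ + cos φ₁ sin δ cos θ)
   = arcsin(0.78265·0.22194 + 0.62247·0.97506·-0.79016) = -17.81101°
λ₂ = λ₁ + atan2(sin θ sin δ cos φ₁, cos δ − sin φ₁ sin φ₂) = 3.39255°

17.811°S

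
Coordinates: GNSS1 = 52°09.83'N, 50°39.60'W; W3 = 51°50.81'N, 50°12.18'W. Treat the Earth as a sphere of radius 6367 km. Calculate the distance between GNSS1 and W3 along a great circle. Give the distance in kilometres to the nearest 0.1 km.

GNSS1: φ = +52.16383°, λ = -50.66000°
W3: φ = +51.84683°, λ = -50.20300°
Δφ = -0.3170°,  Δλ = 0.4570°
a = sin²(Δφ/2) + cos φ₁ cos φ₂ sin²(Δλ/2) = 0.000014
c = 2·arcsin(√a) = 0.007397 rad = 0.4238°
d = R·c = 6367 × 0.007397 = 47.1 km

47.1 km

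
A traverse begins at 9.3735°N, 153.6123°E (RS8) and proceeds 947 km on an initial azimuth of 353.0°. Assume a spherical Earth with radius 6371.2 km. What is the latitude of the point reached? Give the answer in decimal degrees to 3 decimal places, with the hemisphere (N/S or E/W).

δ = d/R = 947/6371.2 = 0.148638 rad
φ₂ = arcsin(sin φ₁ cos δ + cos φ₁ sin δ cos θ)
   = arcsin(0.16287·0.98897 + 0.98665·0.14809·0.99255) = 17.82425°
λ₂ = λ₁ + atan2(sin θ sin δ cos φ₁, cos δ − sin φ₁ sin φ₂) = 152.52604°

17.824°N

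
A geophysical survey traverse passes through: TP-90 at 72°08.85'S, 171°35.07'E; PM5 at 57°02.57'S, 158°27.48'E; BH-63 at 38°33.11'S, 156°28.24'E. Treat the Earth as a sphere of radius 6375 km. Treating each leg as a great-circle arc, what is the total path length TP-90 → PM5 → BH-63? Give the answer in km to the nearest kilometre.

TP-90: φ = -72.14750°, λ = +171.58450°
PM5: φ = -57.04283°, λ = +158.45800°
BH-63: φ = -38.55183°, λ = +156.47067°
TP-90→PM5: c = 0.279861 rad, d = 1784.12 km
PM5→BH-63: c = 0.323535 rad, d = 2062.53 km
Total = 1784.12 + 2062.53 = 3846.65 km

3847 km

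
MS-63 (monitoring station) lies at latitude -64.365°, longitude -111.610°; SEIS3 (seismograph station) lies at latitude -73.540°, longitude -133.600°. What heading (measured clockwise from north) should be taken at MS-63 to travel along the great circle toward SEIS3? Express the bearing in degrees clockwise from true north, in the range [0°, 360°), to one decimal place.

210.8°

Δλ = -21.9900°
y = sin Δλ · cos φ₂ = -0.106097
x = cos φ₁ sin φ₂ − sin φ₁ cos φ₂ cos Δλ = -0.178035
θ = atan2(y, x) = -149.2078° → 210.7922° (mod 360°)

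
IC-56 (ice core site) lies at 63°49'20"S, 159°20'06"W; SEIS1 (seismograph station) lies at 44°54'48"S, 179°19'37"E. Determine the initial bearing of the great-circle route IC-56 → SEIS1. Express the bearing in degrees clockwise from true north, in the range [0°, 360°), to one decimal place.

317.4°

IC-56: φ = -63.82222°, λ = -159.33500°
SEIS1: φ = -44.91333°, λ = +179.32694°
Δλ = -21.3381°
y = sin Δλ · cos φ₂ = -0.257684
x = cos φ₁ sin φ₂ − sin φ₁ cos φ₂ cos Δλ = 0.280498
θ = atan2(y, x) = -42.5726° → 317.4274° (mod 360°)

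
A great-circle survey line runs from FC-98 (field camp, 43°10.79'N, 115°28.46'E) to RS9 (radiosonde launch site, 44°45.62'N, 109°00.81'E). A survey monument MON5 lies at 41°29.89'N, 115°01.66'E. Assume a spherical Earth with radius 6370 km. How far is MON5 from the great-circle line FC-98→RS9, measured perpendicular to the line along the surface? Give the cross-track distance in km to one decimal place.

FC-98: φ = +43.17983°, λ = +115.47433°
RS9: φ = +44.76033°, λ = +109.01350°
MON5: φ = +41.49817°, λ = +115.02767°
δ₁₃ = central angle FC-98→MON5 = 0.029911 rad  (haversine)
θ₁₃ = bearing FC-98→MON5 = 191.259°,  θ₁₂ = bearing FC-98→RS9 = 290.998°
dₓₜ = R·arcsin(sin δ₁₃ · sin(θ₁₃ − θ₁₂)) = 6370·arcsin(0.02991·sin(-99.740°)) = -187.785 km
|dₓₜ| = 187.785 km

187.8 km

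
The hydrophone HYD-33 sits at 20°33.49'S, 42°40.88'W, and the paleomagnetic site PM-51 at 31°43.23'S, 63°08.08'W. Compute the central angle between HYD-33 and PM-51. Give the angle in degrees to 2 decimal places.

21.43°

HYD-33: φ = -20.55817°, λ = -42.68133°
PM-51: φ = -31.72050°, λ = -63.13467°
Δφ = -11.1623°,  Δλ = -20.4533°
a = sin²(Δφ/2) + cos φ₁ cos φ₂ sin²(Δλ/2) = 0.034564
c = 2·arcsin(√a) = 0.374004 rad = 21.4288°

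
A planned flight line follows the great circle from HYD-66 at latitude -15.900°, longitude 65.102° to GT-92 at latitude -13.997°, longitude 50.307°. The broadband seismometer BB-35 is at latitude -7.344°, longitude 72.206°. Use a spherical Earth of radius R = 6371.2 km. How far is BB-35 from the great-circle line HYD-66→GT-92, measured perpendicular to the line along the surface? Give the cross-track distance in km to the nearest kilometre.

1011 km

δ₁₃ = central angle HYD-66→BB-35 = 0.192398 rad  (haversine)
θ₁₃ = bearing HYD-66→BB-35 = 39.901°,  θ₁₂ = bearing HYD-66→GT-92 = 275.623°
dₓₜ = R·arcsin(sin δ₁₃ · sin(θ₁₃ − θ₁₂)) = 6371.2·arcsin(0.19121·sin(-235.722°)) = 1010.898 km
|dₓₜ| = 1010.898 km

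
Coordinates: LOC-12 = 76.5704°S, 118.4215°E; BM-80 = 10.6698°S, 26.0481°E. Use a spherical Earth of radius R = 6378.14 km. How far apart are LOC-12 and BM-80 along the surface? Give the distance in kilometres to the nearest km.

Δφ = 65.9006°,  Δλ = -92.3734°
a = sin²(Δφ/2) + cos φ₁ cos φ₂ sin²(Δλ/2) = 0.414683
c = 2·arcsin(√a) = 1.399323 rad = 80.1753°
d = R·c = 6378.14 × 1.399323 = 8925.1 km

8925 km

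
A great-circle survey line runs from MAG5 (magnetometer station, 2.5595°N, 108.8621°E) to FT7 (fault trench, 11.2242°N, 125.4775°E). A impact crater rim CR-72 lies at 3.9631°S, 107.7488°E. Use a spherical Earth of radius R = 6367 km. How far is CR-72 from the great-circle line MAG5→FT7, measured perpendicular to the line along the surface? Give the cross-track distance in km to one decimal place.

577.2 km

δ₁₃ = central angle MAG5→CR-72 = 0.115485 rad  (haversine)
θ₁₃ = bearing MAG5→CR-72 = 189.684°,  θ₁₂ = bearing MAG5→FT7 = 61.469°
dₓₜ = R·arcsin(sin δ₁₃ · sin(θ₁₃ − θ₁₂)) = 6367·arcsin(0.11523·sin(128.215°)) = 577.227 km
|dₓₜ| = 577.227 km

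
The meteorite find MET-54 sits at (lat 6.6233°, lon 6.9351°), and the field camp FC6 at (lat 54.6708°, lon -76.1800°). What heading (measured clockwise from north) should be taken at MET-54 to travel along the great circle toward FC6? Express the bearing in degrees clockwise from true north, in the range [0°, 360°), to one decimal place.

324.4°

Δλ = -83.1151°
y = sin Δλ · cos φ₂ = -0.574104
x = cos φ₁ sin φ₂ − sin φ₁ cos φ₂ cos Δλ = 0.802402
θ = atan2(y, x) = -35.5830° → 324.4170° (mod 360°)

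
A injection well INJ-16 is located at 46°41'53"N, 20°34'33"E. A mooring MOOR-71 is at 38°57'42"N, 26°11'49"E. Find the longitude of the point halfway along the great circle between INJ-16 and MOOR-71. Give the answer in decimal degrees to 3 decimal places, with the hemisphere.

23.563°E

INJ-16: φ = +46.69806°, λ = +20.57583°
MOOR-71: φ = +38.96167°, λ = +26.19694°
Bx = cos φ₂ cos Δλ = 0.773828,  By = cos φ₂ sin Δλ = 0.076162
φₘ = atan2(sin φ₁ + sin φ₂, √((cos φ₁ + Bx)² + By²)) = 42.86411°
λₘ = λ₁ + atan2(By, cos φ₁ + Bx) = 23.56269°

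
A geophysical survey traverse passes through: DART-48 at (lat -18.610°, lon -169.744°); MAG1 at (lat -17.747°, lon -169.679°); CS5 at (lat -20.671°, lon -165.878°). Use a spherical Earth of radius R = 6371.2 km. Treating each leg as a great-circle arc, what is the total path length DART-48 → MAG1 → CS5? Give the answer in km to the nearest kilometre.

611 km

DART-48→MAG1: c = 0.015101 rad, d = 96.21 km
MAG1→CS5: c = 0.080794 rad, d = 514.75 km
Total = 96.21 + 514.75 = 610.96 km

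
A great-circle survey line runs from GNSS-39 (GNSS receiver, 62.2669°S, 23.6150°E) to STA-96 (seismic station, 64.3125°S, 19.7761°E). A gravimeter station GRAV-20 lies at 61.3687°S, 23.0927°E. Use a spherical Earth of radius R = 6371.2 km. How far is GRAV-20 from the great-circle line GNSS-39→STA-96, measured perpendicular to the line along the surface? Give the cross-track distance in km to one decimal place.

δ₁₃ = central angle GNSS-39→GRAV-20 = 0.016257 rad  (haversine)
θ₁₃ = bearing GNSS-39→GRAV-20 = 344.413°,  θ₁₂ = bearing GNSS-39→STA-96 = 218.445°
dₓₜ = R·arcsin(sin δ₁₃ · sin(θ₁₃ − θ₁₂)) = 6371.2·arcsin(0.01626·sin(125.968°)) = 83.827 km
|dₓₜ| = 83.827 km

83.8 km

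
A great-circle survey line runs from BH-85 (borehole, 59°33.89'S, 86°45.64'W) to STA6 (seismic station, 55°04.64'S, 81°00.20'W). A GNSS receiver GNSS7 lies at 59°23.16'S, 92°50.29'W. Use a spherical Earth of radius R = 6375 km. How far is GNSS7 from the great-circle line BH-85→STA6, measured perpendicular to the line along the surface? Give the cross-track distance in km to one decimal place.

276.5 km

BH-85: φ = -59.56483°, λ = -86.76067°
STA6: φ = -55.07733°, λ = -81.00333°
GNSS7: φ = -59.38600°, λ = -92.83817°
δ₁₃ = central angle BH-85→GNSS7 = 0.053946 rad  (haversine)
θ₁₃ = bearing BH-85→GNSS7 = 270.694°,  θ₁₂ = bearing BH-85→STA6 = 37.166°
dₓₜ = R·arcsin(sin δ₁₃ · sin(θ₁₃ − θ₁₂)) = 6375·arcsin(0.05392·sin(233.529°)) = -276.508 km
|dₓₜ| = 276.508 km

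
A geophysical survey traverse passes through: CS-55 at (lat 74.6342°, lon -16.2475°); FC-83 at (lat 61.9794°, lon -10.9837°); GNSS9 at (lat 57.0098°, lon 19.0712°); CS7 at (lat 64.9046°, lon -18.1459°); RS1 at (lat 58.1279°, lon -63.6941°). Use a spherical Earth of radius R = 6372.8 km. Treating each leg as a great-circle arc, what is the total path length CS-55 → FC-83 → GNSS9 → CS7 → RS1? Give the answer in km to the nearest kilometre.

CS-55→FC-83: c = 0.223252 rad, d = 1422.74 km
FC-83→GNSS9: c = 0.277119 rad, d = 1766.02 km
GNSS9→CS7: c = 0.337782 rad, d = 2152.62 km
CS7→RS1: c = 0.387391 rad, d = 2468.76 km
Total = 1422.74 + 1766.02 + 2152.62 + 2468.76 = 7810.14 km

7810 km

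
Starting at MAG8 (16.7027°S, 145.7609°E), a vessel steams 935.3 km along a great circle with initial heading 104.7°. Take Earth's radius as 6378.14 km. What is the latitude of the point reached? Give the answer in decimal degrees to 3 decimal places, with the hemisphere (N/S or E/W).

δ = d/R = 935.3/6378.14 = 0.146641 rad
φ₂ = arcsin(sin φ₁ cos δ + cos φ₁ sin δ cos θ)
   = arcsin(-0.28741·0.98927 + 0.95781·0.14612·-0.25376) = -18.65294°
λ₂ = λ₁ + atan2(sin θ sin δ cos φ₁, cos δ − sin φ₁ sin φ₂) = 154.33968°

18.653°S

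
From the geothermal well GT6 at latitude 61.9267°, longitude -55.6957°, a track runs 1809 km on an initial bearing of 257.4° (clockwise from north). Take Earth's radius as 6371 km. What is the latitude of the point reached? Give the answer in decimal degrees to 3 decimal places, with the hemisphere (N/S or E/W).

54.911°N

δ = d/R = 1809/6371 = 0.283943 rad
φ₂ = arcsin(sin φ₁ cos δ + cos φ₁ sin δ cos θ)
   = arcsin(0.88235·0.95996 + 0.47060·0.28014·-0.21814) = 54.91066°
λ₂ = λ₁ + atan2(sin θ sin δ cos φ₁, cos δ − sin φ₁ sin φ₂) = -84.09366°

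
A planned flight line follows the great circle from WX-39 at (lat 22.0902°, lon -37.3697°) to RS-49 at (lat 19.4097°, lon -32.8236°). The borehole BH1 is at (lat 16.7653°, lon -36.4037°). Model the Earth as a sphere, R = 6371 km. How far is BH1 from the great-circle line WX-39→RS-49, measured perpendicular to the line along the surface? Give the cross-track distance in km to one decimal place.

451.1 km

δ₁₃ = central angle WX-39→BH1 = 0.094286 rad  (haversine)
θ₁₃ = bearing WX-39→BH1 = 170.127°,  θ₁₂ = bearing WX-39→RS-49 = 121.411°
dₓₜ = R·arcsin(sin δ₁₃ · sin(θ₁₃ − θ₁₂)) = 6371·arcsin(0.09415·sin(48.717°)) = 451.104 km
|dₓₜ| = 451.104 km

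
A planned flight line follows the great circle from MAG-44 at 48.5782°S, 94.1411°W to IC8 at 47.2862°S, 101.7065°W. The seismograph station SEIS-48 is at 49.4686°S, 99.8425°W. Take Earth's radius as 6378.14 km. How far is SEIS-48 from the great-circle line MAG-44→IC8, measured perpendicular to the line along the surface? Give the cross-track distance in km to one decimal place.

δ₁₃ = central angle MAG-44→SEIS-48 = 0.067059 rad  (haversine)
θ₁₃ = bearing MAG-44→SEIS-48 = 254.462°,  θ₁₂ = bearing MAG-44→IC8 = 281.469°
dₓₜ = R·arcsin(sin δ₁₃ · sin(θ₁₃ − θ₁₂)) = 6378.14·arcsin(0.06701·sin(-27.007°)) = -194.112 km
|dₓₜ| = 194.112 km

194.1 km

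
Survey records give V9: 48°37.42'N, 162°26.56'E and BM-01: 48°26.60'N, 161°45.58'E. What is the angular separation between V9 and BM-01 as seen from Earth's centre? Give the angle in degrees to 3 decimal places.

0.487°

V9: φ = +48.62367°, λ = +162.44267°
BM-01: φ = +48.44333°, λ = +161.75967°
Δφ = -0.1803°,  Δλ = -0.6830°
a = sin²(Δφ/2) + cos φ₁ cos φ₂ sin²(Δλ/2) = 0.000018
c = 2·arcsin(√a) = 0.008498 rad = 0.4869°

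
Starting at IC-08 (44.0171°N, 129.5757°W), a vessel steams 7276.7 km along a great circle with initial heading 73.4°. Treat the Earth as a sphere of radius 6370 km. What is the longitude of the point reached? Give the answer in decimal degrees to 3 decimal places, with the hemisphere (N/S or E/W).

δ = d/R = 7276.7/6370 = 1.142339 rad
φ₂ = arcsin(sin φ₁ cos δ + cos φ₁ sin δ cos θ)
   = arcsin(0.69487·0.41547 + 0.71913·0.90961·0.28569) = 28.39676°
λ₂ = λ₁ + atan2(sin θ sin δ cos φ₁, cos δ − sin φ₁ sin φ₂) = -47.29801°

47.298°W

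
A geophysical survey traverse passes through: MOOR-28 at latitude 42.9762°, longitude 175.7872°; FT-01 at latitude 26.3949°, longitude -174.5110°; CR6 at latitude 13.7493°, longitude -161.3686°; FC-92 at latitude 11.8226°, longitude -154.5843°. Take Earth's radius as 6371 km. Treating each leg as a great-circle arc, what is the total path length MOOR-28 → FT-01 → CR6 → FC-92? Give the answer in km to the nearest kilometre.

4771 km

MOOR-28→FT-01: c = 0.320612 rad, d = 2042.62 km
FT-01→CR6: c = 0.307961 rad, d = 1962.02 km
CR6→FC-92: c = 0.120260 rad, d = 766.18 km
Total = 2042.62 + 1962.02 + 766.18 = 4770.81 km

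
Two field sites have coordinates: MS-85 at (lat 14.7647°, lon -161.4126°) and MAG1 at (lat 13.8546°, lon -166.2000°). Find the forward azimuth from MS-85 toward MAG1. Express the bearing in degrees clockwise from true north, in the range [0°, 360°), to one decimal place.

Δλ = -4.7874°
y = sin Δλ · cos φ₂ = -0.081031
x = cos φ₁ sin φ₂ − sin φ₁ cos φ₂ cos Δλ = -0.015020
θ = atan2(y, x) = -100.5015° → 259.4985° (mod 360°)

259.5°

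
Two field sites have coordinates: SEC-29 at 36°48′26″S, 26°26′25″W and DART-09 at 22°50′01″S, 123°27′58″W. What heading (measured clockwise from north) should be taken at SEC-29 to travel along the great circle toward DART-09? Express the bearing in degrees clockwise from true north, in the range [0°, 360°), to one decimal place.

247.5°

SEC-29: φ = -36.80722°, λ = -26.44028°
DART-09: φ = -22.83361°, λ = -123.46611°
Δλ = -97.0258°
y = sin Δλ · cos φ₂ = -0.914715
x = cos φ₁ sin φ₂ − sin φ₁ cos φ₂ cos Δλ = -0.378240
θ = atan2(y, x) = -112.4654° → 247.5346° (mod 360°)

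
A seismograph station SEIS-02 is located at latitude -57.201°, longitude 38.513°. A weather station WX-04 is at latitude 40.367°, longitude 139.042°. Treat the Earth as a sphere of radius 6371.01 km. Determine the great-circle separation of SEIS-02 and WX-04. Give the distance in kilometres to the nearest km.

Δφ = 97.5680°,  Δλ = 100.5290°
a = sin²(Δφ/2) + cos φ₁ cos φ₂ sin²(Δλ/2) = 0.809922
c = 2·arcsin(√a) = 2.239339 rad = 128.3047°
d = R·c = 6371.01 × 2.239339 = 14266.9 km

14267 km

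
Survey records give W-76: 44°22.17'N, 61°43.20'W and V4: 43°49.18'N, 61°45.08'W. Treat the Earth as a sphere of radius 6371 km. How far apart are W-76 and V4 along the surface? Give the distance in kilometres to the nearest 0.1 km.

W-76: φ = +44.36950°, λ = -61.72000°
V4: φ = +43.81967°, λ = -61.75133°
Δφ = -0.5498°,  Δλ = -0.0313°
a = sin²(Δφ/2) + cos φ₁ cos φ₂ sin²(Δλ/2) = 0.000023
c = 2·arcsin(√a) = 0.009604 rad = 0.5503°
d = R·c = 6371 × 0.009604 = 61.2 km

61.2 km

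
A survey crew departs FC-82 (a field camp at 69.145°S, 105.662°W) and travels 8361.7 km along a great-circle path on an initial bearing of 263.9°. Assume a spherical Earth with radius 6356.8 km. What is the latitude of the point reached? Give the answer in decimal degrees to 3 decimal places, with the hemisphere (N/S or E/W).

15.824°S

δ = d/R = 8361.7/6356.8 = 1.315395 rad
φ₂ = arcsin(sin φ₁ cos δ + cos φ₁ sin δ cos θ)
   = arcsin(-0.93448·0.25263 + 0.35600·0.96756·-0.10626) = -15.82416°
λ₂ = λ₁ + atan2(sin θ sin δ cos φ₁, cos δ − sin φ₁ sin φ₂) = 163.97222°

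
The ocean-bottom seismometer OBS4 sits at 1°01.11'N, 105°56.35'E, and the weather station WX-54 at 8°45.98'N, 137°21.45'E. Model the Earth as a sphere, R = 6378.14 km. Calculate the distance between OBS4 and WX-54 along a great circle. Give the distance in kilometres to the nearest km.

OBS4: φ = +1.01850°, λ = +105.93917°
WX-54: φ = +8.76633°, λ = +137.35750°
Δφ = 7.7478°,  Δλ = 31.4183°
a = sin²(Δφ/2) + cos φ₁ cos φ₂ sin²(Δλ/2) = 0.077005
c = 2·arcsin(√a) = 0.562376 rad = 32.2218°
d = R·c = 6378.14 × 0.562376 = 3586.9 km

3587 km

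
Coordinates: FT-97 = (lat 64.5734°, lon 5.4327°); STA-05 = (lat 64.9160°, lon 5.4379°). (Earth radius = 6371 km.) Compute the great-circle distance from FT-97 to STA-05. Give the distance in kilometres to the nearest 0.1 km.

38.1 km

Δφ = 0.3426°,  Δλ = 0.0052°
a = sin²(Δφ/2) + cos φ₁ cos φ₂ sin²(Δλ/2) = 0.000009
c = 2·arcsin(√a) = 0.005980 rad = 0.3426°
d = R·c = 6371 × 0.005980 = 38.1 km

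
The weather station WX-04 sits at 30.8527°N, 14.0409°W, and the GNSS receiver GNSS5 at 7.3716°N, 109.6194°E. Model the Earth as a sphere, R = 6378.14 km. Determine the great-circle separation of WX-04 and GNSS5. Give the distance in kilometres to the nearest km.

12686 km

Δφ = -23.4811°,  Δλ = 123.6603°
a = sin²(Δφ/2) + cos φ₁ cos φ₂ sin²(Δλ/2) = 0.703051
c = 2·arcsin(√a) = 1.988980 rad = 113.9602°
d = R·c = 6378.14 × 1.988980 = 12686.0 km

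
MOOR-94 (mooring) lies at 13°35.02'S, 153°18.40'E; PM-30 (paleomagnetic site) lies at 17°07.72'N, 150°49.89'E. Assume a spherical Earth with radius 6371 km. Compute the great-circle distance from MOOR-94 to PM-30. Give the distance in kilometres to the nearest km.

MOOR-94: φ = -13.58367°, λ = +153.30667°
PM-30: φ = +17.12867°, λ = +150.83150°
Δφ = 30.7123°,  Δλ = -2.4752°
a = sin²(Δφ/2) + cos φ₁ cos φ₂ sin²(Δλ/2) = 0.070562
c = 2·arcsin(√a) = 0.537726 rad = 30.8094°
d = R·c = 6371 × 0.537726 = 3425.9 km

3426 km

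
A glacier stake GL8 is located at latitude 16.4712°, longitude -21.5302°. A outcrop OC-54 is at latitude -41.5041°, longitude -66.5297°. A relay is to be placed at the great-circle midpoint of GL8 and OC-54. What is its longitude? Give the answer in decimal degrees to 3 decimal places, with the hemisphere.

41.114°W

Bx = cos φ₂ cos Δλ = 0.529563,  By = cos φ₂ sin Δλ = -0.529554
φₘ = atan2(sin φ₁ + sin φ₂, √((cos φ₁ + Bx)² + By²)) = -13.49438°
λₘ = λ₁ + atan2(By, cos φ₁ + Bx) = -41.11358°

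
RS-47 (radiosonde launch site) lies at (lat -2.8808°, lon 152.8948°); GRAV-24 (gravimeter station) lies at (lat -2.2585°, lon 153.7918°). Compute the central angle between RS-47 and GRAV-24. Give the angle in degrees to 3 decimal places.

1.091°

Δφ = 0.6223°,  Δλ = 0.8970°
a = sin²(Δφ/2) + cos φ₁ cos φ₂ sin²(Δλ/2) = 0.000091
c = 2·arcsin(√a) = 0.019041 rad = 1.0910°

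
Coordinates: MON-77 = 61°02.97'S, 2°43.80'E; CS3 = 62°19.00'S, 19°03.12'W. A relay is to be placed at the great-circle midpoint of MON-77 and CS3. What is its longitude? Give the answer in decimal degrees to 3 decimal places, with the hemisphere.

7.935°W

MON-77: φ = -61.04950°, λ = +2.73000°
CS3: φ = -62.31667°, λ = -19.05200°
Bx = cos φ₂ cos Δλ = 0.431414,  By = cos φ₂ sin Δλ = -0.172396
φₘ = atan2(sin φ₁ + sin φ₂, √((cos φ₁ + Bx)² + By²)) = -62.11559°
λₘ = λ₁ + atan2(By, cos φ₁ + Bx) = -7.93475°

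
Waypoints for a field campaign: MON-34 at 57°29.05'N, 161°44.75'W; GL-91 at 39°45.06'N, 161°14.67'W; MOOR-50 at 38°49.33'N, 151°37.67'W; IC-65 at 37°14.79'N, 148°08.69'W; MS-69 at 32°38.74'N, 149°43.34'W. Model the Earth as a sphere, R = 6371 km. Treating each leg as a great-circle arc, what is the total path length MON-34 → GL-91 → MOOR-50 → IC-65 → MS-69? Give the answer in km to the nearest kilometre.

3689 km

MON-34: φ = +57.48417°, λ = -161.74583°
GL-91: φ = +39.75100°, λ = -161.24450°
MOOR-50: φ = +38.82217°, λ = -151.62783°
IC-65: φ = +37.24650°, λ = -148.14483°
MS-69: φ = +32.64567°, λ = -149.72233°
MON-34→GL-91: c = 0.309554 rad, d = 1972.17 km
GL-91→MOOR-50: c = 0.130851 rad, d = 833.65 km
MOOR-50→IC-65: c = 0.055210 rad, d = 351.74 km
IC-65→MS-69: c = 0.083407 rad, d = 531.38 km
Total = 1972.17 + 833.65 + 351.74 + 531.38 = 3688.95 km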